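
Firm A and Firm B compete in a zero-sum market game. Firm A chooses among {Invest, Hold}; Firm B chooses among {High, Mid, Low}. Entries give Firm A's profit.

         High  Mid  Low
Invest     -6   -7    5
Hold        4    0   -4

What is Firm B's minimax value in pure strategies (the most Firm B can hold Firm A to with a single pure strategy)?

Column maxima: High → 4, Mid → 0, Low → 5.
The smallest of these is 0.

0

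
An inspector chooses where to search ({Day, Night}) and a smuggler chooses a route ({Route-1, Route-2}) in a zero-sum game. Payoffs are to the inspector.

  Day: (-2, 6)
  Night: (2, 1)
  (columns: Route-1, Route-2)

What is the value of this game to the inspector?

Row minima: Day → -2, Night → 1; maximin = 1.
Column maxima: Route-1 → 2, Route-2 → 6; minimax = 2.
1 ≠ 2, so there is no saddle point; optimal play is mixed.
Let the inspector play Day with probability p. Expected payoff against Route-1: (-2)p + 2(1−p) = −4p + 2; against Route-2: 6p + 1(1−p) = 5p + 1.
Setting these equal: −4p + 2 = 5p + 1 ⇒ −9p = -1 ⇒ p = 1/9, and the value is (-4)·(1/9) + 2 = 14/9.
For the smuggler: with q = P(Route-1), equating Day's and Night's payoffs gives −8q + 6 = q + 1 ⇒ q = 5/9.

14/9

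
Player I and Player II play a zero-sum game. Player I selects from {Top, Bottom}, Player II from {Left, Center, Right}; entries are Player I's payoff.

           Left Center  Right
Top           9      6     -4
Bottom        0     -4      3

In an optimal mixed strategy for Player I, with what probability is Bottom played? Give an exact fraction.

10/17

Row minima: Top → -4, Bottom → -4; maximin = -4.
Column maxima: Left → 9, Center → 6, Right → 3; minimax = 3.
-4 ≠ 3, so there is no saddle point; optimal play is mixed.
Left is strictly dominated by Center (it gives Player I strictly more in every row), so Player II never plays it.
On the remaining 2×2 (Top, Bottom vs Center, Right):
Let Player I play Top with probability p. Expected payoff against Center: 6p + (-4)(1−p) = 10p − 4; against Right: (-4)p + 3(1−p) = −7p + 3.
Setting these equal: 10p − 4 = −7p + 3 ⇒ 17p = 7 ⇒ p = 7/17, and the value is (10)·(7/17) − 4 = 2/17.
For Player II: with q = P(Center), equating Top's and Bottom's payoffs gives 10q − 4 = −7q + 3 ⇒ q = 7/17.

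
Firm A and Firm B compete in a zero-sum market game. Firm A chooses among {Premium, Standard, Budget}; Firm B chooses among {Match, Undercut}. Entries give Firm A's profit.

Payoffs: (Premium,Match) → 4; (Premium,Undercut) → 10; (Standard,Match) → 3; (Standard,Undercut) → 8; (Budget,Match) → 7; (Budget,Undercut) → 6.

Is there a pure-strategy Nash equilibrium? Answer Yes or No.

Row minima: Premium → 4, Standard → 3, Budget → 6; maximin = 6.
Column maxima: Match → 7, Undercut → 10; minimax = 7.
6 ≠ 7, so no pure-strategy equilibrium exists.

No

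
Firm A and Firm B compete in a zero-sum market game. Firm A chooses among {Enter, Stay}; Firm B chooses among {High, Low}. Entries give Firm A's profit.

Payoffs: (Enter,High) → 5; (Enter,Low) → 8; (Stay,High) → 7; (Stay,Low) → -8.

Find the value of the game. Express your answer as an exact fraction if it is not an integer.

Row minima: Enter → 5, Stay → -8; maximin = 5.
Column maxima: High → 7, Low → 8; minimax = 7.
5 ≠ 7, so there is no saddle point; optimal play is mixed.
Let Firm A play Enter with probability p. Expected payoff against High: 5p + 7(1−p) = −2p + 7; against Low: 8p + (-8)(1−p) = 16p − 8.
Setting these equal: −2p + 7 = 16p − 8 ⇒ −18p = -15 ⇒ p = 5/6, and the value is (-2)·(5/6) + 7 = 16/3.
For Firm B: with q = P(High), equating Enter's and Stay's payoffs gives −3q + 8 = 15q − 8 ⇒ q = 8/9.

16/3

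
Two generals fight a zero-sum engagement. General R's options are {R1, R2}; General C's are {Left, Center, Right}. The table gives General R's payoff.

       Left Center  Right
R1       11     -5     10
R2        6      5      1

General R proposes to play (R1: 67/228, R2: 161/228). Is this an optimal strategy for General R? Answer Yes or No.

No

Against Left this mix gives (67/228)·11 + (161/228)·6 = 1703/228.
Against Center this mix gives (67/228)·(-5) + (161/228)·5 = 235/114.
Against Right this mix gives (67/228)·10 + (161/228)·1 = 277/76.
General C will play Center, holding General R to 235/114. Shifting weight toward the row that does better against Center would raise this floor (the equalizing mix achieves 55/19 against both Center and Right), so the proposed strategy is not optimal.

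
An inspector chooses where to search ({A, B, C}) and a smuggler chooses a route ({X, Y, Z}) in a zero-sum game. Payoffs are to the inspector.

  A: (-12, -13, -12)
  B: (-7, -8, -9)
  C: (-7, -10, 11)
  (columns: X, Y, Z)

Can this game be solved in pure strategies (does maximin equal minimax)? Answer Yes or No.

Row minima: A → -13, B → -9, C → -10; maximin = -9.
Column maxima: X → -7, Y → -8, Z → 11; minimax = -8.
-9 ≠ -8, so no pure-strategy equilibrium exists.

No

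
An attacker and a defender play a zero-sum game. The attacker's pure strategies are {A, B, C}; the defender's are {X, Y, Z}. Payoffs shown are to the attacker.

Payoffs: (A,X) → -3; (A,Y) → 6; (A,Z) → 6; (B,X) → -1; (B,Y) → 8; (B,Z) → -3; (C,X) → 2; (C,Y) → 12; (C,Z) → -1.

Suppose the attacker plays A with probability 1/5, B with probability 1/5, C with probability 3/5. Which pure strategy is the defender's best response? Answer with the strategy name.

If the defender plays X, the attacker's expected payoff is (1/5)·(-3) + (1/5)·(-1) + (3/5)·2 = 2/5.
If the defender plays Y, the attacker's expected payoff is (1/5)·6 + (1/5)·8 + (3/5)·12 = 10.
If the defender plays Z, the attacker's expected payoff is (1/5)·6 + (1/5)·(-3) + (3/5)·(-1) = 0.
The defender minimizes the attacker's payoff; the smallest is 0, so the best response is Z.

Z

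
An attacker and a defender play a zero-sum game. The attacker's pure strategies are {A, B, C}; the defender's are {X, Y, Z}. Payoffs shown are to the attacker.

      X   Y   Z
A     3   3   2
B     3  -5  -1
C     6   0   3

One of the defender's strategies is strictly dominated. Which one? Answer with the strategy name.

X

Z holds the attacker's payoff strictly below X in every row: 2 < 3, -1 < 3, 3 < 6.
So X is strictly dominated for the defender.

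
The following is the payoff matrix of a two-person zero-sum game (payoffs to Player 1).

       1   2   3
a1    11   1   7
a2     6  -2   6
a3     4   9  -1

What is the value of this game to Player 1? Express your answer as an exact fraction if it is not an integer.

4

Row minima: a1 → 1, a2 → -2, a3 → -1; maximin = 1.
Column maxima: 1 → 11, 2 → 9, 3 → 7; minimax = 7.
1 ≠ 7, so there is no saddle point; optimal play is mixed.
a2 is strictly dominated by a1, so Player 1 never plays it.
With a2 eliminated, 1 is strictly dominated by 3 (it gives Player 1 strictly more in every remaining row), so Player 2 never plays it.
On the remaining 2×2 (a1, a3 vs 2, 3):
Let Player 1 play a1 with probability p. Expected payoff against 2: 1p + 9(1−p) = −8p + 9; against 3: 7p + (-1)(1−p) = 8p − 1.
Setting these equal: −8p + 9 = 8p − 1 ⇒ −16p = -10 ⇒ p = 5/8, and the value is (-8)·(5/8) + 9 = 4.
For Player 2: with q = P(2), equating a1's and a3's payoffs gives −6q + 7 = 10q − 1 ⇒ q = 1/2.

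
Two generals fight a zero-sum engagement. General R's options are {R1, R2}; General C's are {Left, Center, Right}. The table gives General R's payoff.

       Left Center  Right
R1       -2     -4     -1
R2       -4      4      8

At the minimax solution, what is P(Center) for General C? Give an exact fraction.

1/5

Row minima: R1 → -4, R2 → -4; maximin = -4.
Column maxima: Left → -2, Center → 4, Right → 8; minimax = -2.
-4 ≠ -2, so there is no saddle point; optimal play is mixed.
Right is strictly dominated by Left (it gives General R strictly more in every row), so General C never plays it.
On the remaining 2×2 (R1, R2 vs Left, Center):
Let General R play R1 with probability p. Expected payoff against Left: (-2)p + (-4)(1−p) = 2p − 4; against Center: (-4)p + 4(1−p) = −8p + 4.
Setting these equal: 2p − 4 = −8p + 4 ⇒ 10p = 8 ⇒ p = 4/5, and the value is (2)·(4/5) − 4 = -12/5.
For General C: with q = P(Left), equating R1's and R2's payoffs gives 2q − 4 = −8q + 4 ⇒ q = 4/5.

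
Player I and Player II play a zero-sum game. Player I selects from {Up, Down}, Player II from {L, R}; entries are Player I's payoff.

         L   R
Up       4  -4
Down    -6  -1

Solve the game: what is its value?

Row minima: Up → -4, Down → -6; maximin = -4.
Column maxima: L → 4, R → -1; minimax = -1.
-4 ≠ -1, so there is no saddle point; optimal play is mixed.
Let Player I play Up with probability p. Expected payoff against L: 4p + (-6)(1−p) = 10p − 6; against R: (-4)p + (-1)(1−p) = −3p − 1.
Setting these equal: 10p − 6 = −3p − 1 ⇒ 13p = 5 ⇒ p = 5/13, and the value is (10)·(5/13) − 6 = -28/13.
For Player II: with q = P(L), equating Up's and Down's payoffs gives 8q − 4 = −5q − 1 ⇒ q = 3/13.

-28/13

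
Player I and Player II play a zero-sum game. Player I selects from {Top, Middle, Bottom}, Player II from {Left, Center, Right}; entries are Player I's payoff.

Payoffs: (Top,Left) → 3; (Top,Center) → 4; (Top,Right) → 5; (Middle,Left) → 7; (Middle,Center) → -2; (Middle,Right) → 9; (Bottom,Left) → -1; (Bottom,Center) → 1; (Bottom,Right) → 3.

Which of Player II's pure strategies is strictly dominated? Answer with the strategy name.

Left holds Player I's payoff strictly below Right in every row: 3 < 5, 7 < 9, -1 < 3.
So Right is strictly dominated for Player II.

Right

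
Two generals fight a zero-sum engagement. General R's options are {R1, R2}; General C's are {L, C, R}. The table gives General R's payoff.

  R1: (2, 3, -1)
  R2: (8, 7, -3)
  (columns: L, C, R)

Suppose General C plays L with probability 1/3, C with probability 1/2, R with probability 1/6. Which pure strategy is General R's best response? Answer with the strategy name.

R2

Expected payoff of R1: (1/3)·2 + (1/2)·3 + (1/6)·(-1) = 2.
Expected payoff of R2: (1/3)·8 + (1/2)·7 + (1/6)·(-3) = 17/3.
The largest is 17/3, so General R's best response is R2.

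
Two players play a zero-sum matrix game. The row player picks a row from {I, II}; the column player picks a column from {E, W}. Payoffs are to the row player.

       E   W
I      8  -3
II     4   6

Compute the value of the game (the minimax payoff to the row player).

60/13

Row minima: I → -3, II → 4; maximin = 4.
Column maxima: E → 8, W → 6; minimax = 6.
4 ≠ 6, so there is no saddle point; optimal play is mixed.
Let the row player play I with probability p. Expected payoff against E: 8p + 4(1−p) = 4p + 4; against W: (-3)p + 6(1−p) = −9p + 6.
Setting these equal: 4p + 4 = −9p + 6 ⇒ 13p = 2 ⇒ p = 2/13, and the value is (4)·(2/13) + 4 = 60/13.
For the column player: with q = P(E), equating I's and II's payoffs gives 11q − 3 = −2q + 6 ⇒ q = 9/13.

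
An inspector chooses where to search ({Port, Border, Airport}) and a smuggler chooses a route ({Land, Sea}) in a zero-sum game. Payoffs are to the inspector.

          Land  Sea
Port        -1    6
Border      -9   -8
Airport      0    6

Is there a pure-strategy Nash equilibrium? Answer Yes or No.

Yes

Row minima: Port → -1, Border → -9, Airport → 0; maximin = 0.
Column maxima: Land → 0, Sea → 6; minimax = 0.
maximin = minimax = 0, so a saddle point exists.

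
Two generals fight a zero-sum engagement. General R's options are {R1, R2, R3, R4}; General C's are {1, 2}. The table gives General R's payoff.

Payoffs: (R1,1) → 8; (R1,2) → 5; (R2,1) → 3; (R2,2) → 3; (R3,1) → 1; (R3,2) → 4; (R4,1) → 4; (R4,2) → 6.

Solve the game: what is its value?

28/5

Row minima: R1 → 5, R2 → 3, R3 → 1, R4 → 4; maximin = 5.
Column maxima: 1 → 8, 2 → 6; minimax = 6.
5 ≠ 6, so there is no saddle point; optimal play is mixed.
R2 is strictly dominated by R1, so General R never plays it.
R3 is strictly dominated by R1, so General R never plays it.
On the remaining 2×2 (R1, R4 vs 1, 2):
Let General R play R1 with probability p. Expected payoff against 1: 8p + 4(1−p) = 4p + 4; against 2: 5p + 6(1−p) = −p + 6.
Setting these equal: 4p + 4 = −p + 6 ⇒ 5p = 2 ⇒ p = 2/5, and the value is (4)·(2/5) + 4 = 28/5.
For General C: with q = P(1), equating R1's and R4's payoffs gives 3q + 5 = −2q + 6 ⇒ q = 1/5.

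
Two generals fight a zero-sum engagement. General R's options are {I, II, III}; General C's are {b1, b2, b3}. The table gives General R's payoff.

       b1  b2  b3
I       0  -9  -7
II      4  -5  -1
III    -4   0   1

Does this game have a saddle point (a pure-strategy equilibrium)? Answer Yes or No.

Row minima: I → -9, II → -5, III → -4; maximin = -4.
Column maxima: b1 → 4, b2 → 0, b3 → 1; minimax = 0.
-4 ≠ 0, so no pure-strategy equilibrium exists.

No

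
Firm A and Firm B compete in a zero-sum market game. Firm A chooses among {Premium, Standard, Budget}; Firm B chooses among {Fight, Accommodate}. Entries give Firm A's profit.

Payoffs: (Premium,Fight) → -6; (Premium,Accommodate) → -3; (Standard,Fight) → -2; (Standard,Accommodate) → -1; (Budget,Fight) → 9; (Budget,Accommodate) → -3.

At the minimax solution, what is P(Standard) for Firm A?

12/13

Row minima: Premium → -6, Standard → -2, Budget → -3; maximin = -2.
Column maxima: Fight → 9, Accommodate → -1; minimax = -1.
-2 ≠ -1, so there is no saddle point; optimal play is mixed.
Premium is strictly dominated by Standard, so Firm A never plays it.
On the remaining 2×2 (Standard, Budget vs Fight, Accommodate):
Let Firm A play Standard with probability p. Expected payoff against Fight: (-2)p + 9(1−p) = −11p + 9; against Accommodate: (-1)p + (-3)(1−p) = 2p − 3.
Setting these equal: −11p + 9 = 2p − 3 ⇒ −13p = -12 ⇒ p = 12/13, and the value is (-11)·(12/13) + 9 = -15/13.
For Firm B: with q = P(Fight), equating Standard's and Budget's payoffs gives −q − 1 = 12q − 3 ⇒ q = 2/13.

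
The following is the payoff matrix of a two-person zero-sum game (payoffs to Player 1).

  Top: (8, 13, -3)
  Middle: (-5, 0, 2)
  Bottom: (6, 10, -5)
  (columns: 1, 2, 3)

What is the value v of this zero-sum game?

Row minima: Top → -3, Middle → -5, Bottom → -5; maximin = -3.
Column maxima: 1 → 8, 2 → 13, 3 → 2; minimax = 2.
-3 ≠ 2, so there is no saddle point; optimal play is mixed.
Bottom is strictly dominated by Top, so Player 1 never plays it.
2 is strictly dominated by 1 (it gives Player 1 strictly more in every row), so Player 2 never plays it.
On the remaining 2×2 (Top, Middle vs 1, 3):
Let Player 1 play Top with probability p. Expected payoff against 1: 8p + (-5)(1−p) = 13p − 5; against 3: (-3)p + 2(1−p) = −5p + 2.
Setting these equal: 13p − 5 = −5p + 2 ⇒ 18p = 7 ⇒ p = 7/18, and the value is (13)·(7/18) − 5 = 1/18.
For Player 2: with q = P(1), equating Top's and Middle's payoffs gives 11q − 3 = −7q + 2 ⇒ q = 5/18.

1/18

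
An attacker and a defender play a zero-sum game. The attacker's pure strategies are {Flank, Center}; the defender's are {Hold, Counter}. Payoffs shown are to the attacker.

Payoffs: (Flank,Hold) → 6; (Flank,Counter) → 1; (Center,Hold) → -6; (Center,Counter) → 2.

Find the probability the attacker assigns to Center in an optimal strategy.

Row minima: Flank → 1, Center → -6; maximin = 1.
Column maxima: Hold → 6, Counter → 2; minimax = 2.
1 ≠ 2, so there is no saddle point; optimal play is mixed.
Let the attacker play Flank with probability p. Expected payoff against Hold: 6p + (-6)(1−p) = 12p − 6; against Counter: 1p + 2(1−p) = −p + 2.
Setting these equal: 12p − 6 = −p + 2 ⇒ 13p = 8 ⇒ p = 8/13, and the value is (12)·(8/13) − 6 = 18/13.
For the defender: with q = P(Hold), equating Flank's and Center's payoffs gives 5q + 1 = −8q + 2 ⇒ q = 1/13.

5/13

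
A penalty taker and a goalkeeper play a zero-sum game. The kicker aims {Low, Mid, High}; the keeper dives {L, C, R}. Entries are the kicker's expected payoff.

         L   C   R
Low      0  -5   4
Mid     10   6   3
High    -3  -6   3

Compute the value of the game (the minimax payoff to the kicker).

13/4

Row minima: Low → -5, Mid → 3, High → -6; maximin = 3.
Column maxima: L → 10, C → 6, R → 4; minimax = 4.
3 ≠ 4, so there is no saddle point; optimal play is mixed.
High is strictly dominated by Low, so the kicker never plays it.
L is strictly dominated by C (it gives the kicker strictly more in every row), so the keeper never plays it.
On the remaining 2×2 (Low, Mid vs C, R):
Let the kicker play Low with probability p. Expected payoff against C: (-5)p + 6(1−p) = −11p + 6; against R: 4p + 3(1−p) = p + 3.
Setting these equal: −11p + 6 = p + 3 ⇒ −12p = -3 ⇒ p = 1/4, and the value is (-11)·(1/4) + 6 = 13/4.
For the keeper: with q = P(C), equating Low's and Mid's payoffs gives −9q + 4 = 3q + 3 ⇒ q = 1/12.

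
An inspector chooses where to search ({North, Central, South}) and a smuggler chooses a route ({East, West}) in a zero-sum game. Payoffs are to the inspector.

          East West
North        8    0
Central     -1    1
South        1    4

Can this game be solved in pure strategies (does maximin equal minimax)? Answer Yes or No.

Row minima: North → 0, Central → -1, South → 1; maximin = 1.
Column maxima: East → 8, West → 4; minimax = 4.
1 ≠ 4, so no pure-strategy equilibrium exists.

No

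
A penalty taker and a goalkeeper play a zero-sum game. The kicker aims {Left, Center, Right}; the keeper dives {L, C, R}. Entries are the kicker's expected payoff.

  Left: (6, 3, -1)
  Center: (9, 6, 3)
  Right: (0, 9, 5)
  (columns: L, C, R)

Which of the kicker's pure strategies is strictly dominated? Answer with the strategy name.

Center gives a strictly higher payoff than Left against every column: 9 > 6, 6 > 3, 3 > -1.
So Left is strictly dominated and the kicker never plays it.

Left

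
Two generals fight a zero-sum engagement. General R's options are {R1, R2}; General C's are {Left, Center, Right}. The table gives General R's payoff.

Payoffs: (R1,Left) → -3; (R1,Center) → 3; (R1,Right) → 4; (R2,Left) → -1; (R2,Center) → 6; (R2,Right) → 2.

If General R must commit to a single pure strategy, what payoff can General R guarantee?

Row minima: R1 → -3, R2 → -1.
The best of these is -1.

-1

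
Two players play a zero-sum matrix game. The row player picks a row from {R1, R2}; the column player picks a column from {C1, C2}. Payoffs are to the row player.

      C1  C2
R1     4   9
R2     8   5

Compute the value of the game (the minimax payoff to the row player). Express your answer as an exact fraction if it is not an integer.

Row minima: R1 → 4, R2 → 5; maximin = 5.
Column maxima: C1 → 8, C2 → 9; minimax = 8.
5 ≠ 8, so there is no saddle point; optimal play is mixed.
Let the row player play R1 with probability p. Expected payoff against C1: 4p + 8(1−p) = −4p + 8; against C2: 9p + 5(1−p) = 4p + 5.
Setting these equal: −4p + 8 = 4p + 5 ⇒ −8p = -3 ⇒ p = 3/8, and the value is (-4)·(3/8) + 8 = 13/2.
For the column player: with q = P(C1), equating R1's and R2's payoffs gives −5q + 9 = 3q + 5 ⇒ q = 1/2.

13/2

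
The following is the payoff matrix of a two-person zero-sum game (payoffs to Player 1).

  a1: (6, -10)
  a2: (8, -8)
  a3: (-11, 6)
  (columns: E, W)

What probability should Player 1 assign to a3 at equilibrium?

16/33

Row minima: a1 → -10, a2 → -8, a3 → -11; maximin = -8.
Column maxima: E → 8, W → 6; minimax = 6.
-8 ≠ 6, so there is no saddle point; optimal play is mixed.
a1 is strictly dominated by a2, so Player 1 never plays it.
On the remaining 2×2 (a2, a3 vs E, W):
Let Player 1 play a2 with probability p. Expected payoff against E: 8p + (-11)(1−p) = 19p − 11; against W: (-8)p + 6(1−p) = −14p + 6.
Setting these equal: 19p − 11 = −14p + 6 ⇒ 33p = 17 ⇒ p = 17/33, and the value is (19)·(17/33) − 11 = -40/33.
For Player 2: with q = P(E), equating a2's and a3's payoffs gives 16q − 8 = −17q + 6 ⇒ q = 14/33.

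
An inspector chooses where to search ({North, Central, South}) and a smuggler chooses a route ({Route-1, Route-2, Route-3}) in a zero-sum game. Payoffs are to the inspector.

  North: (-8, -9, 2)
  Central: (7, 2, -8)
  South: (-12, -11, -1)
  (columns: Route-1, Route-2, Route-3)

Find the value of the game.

Row minima: North → -9, Central → -8, South → -12; maximin = -8.
Column maxima: Route-1 → 7, Route-2 → 2, Route-3 → 2; minimax = 2.
-8 ≠ 2, so there is no saddle point; optimal play is mixed.
South is strictly dominated by North, so the inspector never plays it.
With South eliminated, Route-1 is strictly dominated by Route-2 (it gives the inspector strictly more in every remaining row), so the smuggler never plays it.
On the remaining 2×2 (North, Central vs Route-2, Route-3):
Let the inspector play North with probability p. Expected payoff against Route-2: (-9)p + 2(1−p) = −11p + 2; against Route-3: 2p + (-8)(1−p) = 10p − 8.
Setting these equal: −11p + 2 = 10p − 8 ⇒ −21p = -10 ⇒ p = 10/21, and the value is (-11)·(10/21) + 2 = -68/21.
For the smuggler: with q = P(Route-2), equating North's and Central's payoffs gives −11q + 2 = 10q − 8 ⇒ q = 10/21.

-68/21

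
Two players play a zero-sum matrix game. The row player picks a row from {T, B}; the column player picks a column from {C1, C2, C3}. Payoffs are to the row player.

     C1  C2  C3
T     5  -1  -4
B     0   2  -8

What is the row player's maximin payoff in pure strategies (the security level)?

-4

Row minima: T → -4, B → -8.
The best of these is -4.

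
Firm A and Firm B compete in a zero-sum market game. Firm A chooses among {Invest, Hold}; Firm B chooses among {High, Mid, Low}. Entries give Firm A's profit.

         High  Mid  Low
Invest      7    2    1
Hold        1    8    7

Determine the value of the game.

Row minima: Invest → 1, Hold → 1; maximin = 1.
Column maxima: High → 7, Mid → 8, Low → 7; minimax = 7.
1 ≠ 7, so there is no saddle point; optimal play is mixed.
Mid is strictly dominated by Low (it gives Firm A strictly more in every row), so Firm B never plays it.
On the remaining 2×2 (Invest, Hold vs High, Low):
Let Firm A play Invest with probability p. Expected payoff against High: 7p + 1(1−p) = 6p + 1; against Low: 1p + 7(1−p) = −6p + 7.
Setting these equal: 6p + 1 = −6p + 7 ⇒ 12p = 6 ⇒ p = 1/2, and the value is (6)·(1/2) + 1 = 4.
For Firm B: with q = P(High), equating Invest's and Hold's payoffs gives 6q + 1 = −6q + 7 ⇒ q = 1/2.

4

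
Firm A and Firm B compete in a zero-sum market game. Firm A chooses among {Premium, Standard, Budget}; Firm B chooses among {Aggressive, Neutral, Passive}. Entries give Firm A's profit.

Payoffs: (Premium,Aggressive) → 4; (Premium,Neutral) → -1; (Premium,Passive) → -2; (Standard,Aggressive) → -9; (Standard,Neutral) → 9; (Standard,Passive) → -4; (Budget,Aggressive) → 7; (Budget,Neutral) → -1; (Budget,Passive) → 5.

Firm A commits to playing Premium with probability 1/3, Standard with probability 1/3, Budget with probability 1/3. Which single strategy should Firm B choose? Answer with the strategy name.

If Firm B plays Aggressive, Firm A's expected payoff is (1/3)·4 + (1/3)·(-9) + (1/3)·7 = 2/3.
If Firm B plays Neutral, Firm A's expected payoff is (1/3)·(-1) + (1/3)·9 + (1/3)·(-1) = 7/3.
If Firm B plays Passive, Firm A's expected payoff is (1/3)·(-2) + (1/3)·(-4) + (1/3)·5 = -1/3.
Firm B minimizes Firm A's payoff; the smallest is -1/3, so the best response is Passive.

Passive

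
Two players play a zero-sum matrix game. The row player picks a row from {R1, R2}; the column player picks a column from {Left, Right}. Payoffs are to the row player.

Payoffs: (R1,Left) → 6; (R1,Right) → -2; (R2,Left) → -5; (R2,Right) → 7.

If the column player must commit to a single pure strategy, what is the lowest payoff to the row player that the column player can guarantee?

6

Column maxima: Left → 6, Right → 7.
The smallest of these is 6.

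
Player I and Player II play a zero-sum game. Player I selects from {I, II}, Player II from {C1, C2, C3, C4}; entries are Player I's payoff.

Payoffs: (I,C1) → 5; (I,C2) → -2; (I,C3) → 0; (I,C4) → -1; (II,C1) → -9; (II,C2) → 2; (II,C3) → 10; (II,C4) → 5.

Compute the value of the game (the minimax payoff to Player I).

-4/9

Row minima: I → -2, II → -9; maximin = -2.
Column maxima: C1 → 5, C2 → 2, C3 → 10, C4 → 5; minimax = 2.
-2 ≠ 2, so there is no saddle point; optimal play is mixed.
C3 is strictly dominated by C2 (it gives Player I strictly more in every row), so Player II never plays it.
C4 is strictly dominated by C2 (it gives Player I strictly more in every row), so Player II never plays it.
On the remaining 2×2 (I, II vs C1, C2):
Let Player I play I with probability p. Expected payoff against C1: 5p + (-9)(1−p) = 14p − 9; against C2: (-2)p + 2(1−p) = −4p + 2.
Setting these equal: 14p − 9 = −4p + 2 ⇒ 18p = 11 ⇒ p = 11/18, and the value is (14)·(11/18) − 9 = -4/9.
For Player II: with q = P(C1), equating I's and II's payoffs gives 7q − 2 = −11q + 2 ⇒ q = 2/9.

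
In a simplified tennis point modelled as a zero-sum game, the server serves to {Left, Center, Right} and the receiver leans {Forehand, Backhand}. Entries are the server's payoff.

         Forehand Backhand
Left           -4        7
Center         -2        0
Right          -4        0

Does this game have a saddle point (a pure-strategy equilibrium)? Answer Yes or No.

Yes

Row minima: Left → -4, Center → -2, Right → -4; maximin = -2.
Column maxima: Forehand → -2, Backhand → 7; minimax = -2.
maximin = minimax = -2, so a saddle point exists.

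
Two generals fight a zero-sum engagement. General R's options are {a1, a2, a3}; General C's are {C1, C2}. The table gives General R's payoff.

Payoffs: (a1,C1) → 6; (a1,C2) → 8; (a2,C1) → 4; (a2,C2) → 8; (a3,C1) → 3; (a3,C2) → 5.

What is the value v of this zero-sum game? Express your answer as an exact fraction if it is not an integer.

Row minima: a1 → 6, a2 → 4, a3 → 3; maximin = 6.
Column maxima: C1 → 6, C2 → 8; minimax = 6.
Since maximin = minimax = 6, there is a saddle point and the value is 6.

6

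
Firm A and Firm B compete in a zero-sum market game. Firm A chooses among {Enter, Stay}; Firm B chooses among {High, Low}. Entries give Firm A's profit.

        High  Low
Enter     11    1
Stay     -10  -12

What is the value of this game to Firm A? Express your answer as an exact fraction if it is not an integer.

Row minima: Enter → 1, Stay → -12; maximin = 1.
Column maxima: High → 11, Low → 1; minimax = 1.
Since maximin = minimax = 1, there is a saddle point and the value is 1.

1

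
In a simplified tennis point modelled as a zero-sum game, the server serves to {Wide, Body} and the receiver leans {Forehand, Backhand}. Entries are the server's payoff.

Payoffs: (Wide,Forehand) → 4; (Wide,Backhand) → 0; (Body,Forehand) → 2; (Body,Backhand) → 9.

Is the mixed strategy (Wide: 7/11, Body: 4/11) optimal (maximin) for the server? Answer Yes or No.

Yes

Against Forehand this mix gives (7/11)·4 + (4/11)·2 = 36/11.
Against Backhand this mix gives (7/11)·0 + (4/11)·9 = 36/11.
All of the receiver's active replies (Forehand, Backhand) yield 36/11, and no column does worse for the server. The mix makes the receiver indifferent and guarantees 36/11, so it is optimal.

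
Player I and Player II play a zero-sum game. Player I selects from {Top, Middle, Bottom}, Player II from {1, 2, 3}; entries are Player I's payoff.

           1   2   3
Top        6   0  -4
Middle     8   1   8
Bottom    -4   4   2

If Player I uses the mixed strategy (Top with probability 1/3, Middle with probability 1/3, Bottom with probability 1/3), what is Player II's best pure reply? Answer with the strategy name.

If Player II plays 1, Player I's expected payoff is (1/3)·6 + (1/3)·8 + (1/3)·(-4) = 10/3.
If Player II plays 2, Player I's expected payoff is (1/3)·0 + (1/3)·1 + (1/3)·4 = 5/3.
If Player II plays 3, Player I's expected payoff is (1/3)·(-4) + (1/3)·8 + (1/3)·2 = 2.
Player II minimizes Player I's payoff; the smallest is 5/3, so the best response is 2.

2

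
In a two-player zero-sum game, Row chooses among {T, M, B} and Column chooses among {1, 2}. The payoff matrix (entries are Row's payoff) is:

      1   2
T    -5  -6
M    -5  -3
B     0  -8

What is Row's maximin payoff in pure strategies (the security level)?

Row minima: T → -6, M → -5, B → -8.
The best of these is -5.

-5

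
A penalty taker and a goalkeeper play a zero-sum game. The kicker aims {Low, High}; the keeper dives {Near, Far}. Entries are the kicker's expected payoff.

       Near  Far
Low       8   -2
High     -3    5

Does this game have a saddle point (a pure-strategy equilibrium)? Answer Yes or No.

Row minima: Low → -2, High → -3; maximin = -2.
Column maxima: Near → 8, Far → 5; minimax = 5.
-2 ≠ 5, so no pure-strategy equilibrium exists.

No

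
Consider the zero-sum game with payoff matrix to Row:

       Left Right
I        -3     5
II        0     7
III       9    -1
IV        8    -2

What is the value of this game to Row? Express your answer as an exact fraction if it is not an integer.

Row minima: I → -3, II → 0, III → -1, IV → -2; maximin = 0.
Column maxima: Left → 9, Right → 7; minimax = 7.
0 ≠ 7, so there is no saddle point; optimal play is mixed.
I is strictly dominated by II, so Row never plays it.
IV is strictly dominated by III, so Row never plays it.
On the remaining 2×2 (II, III vs Left, Right):
Let Row play II with probability p. Expected payoff against Left: 0p + 9(1−p) = −9p + 9; against Right: 7p + (-1)(1−p) = 8p − 1.
Setting these equal: −9p + 9 = 8p − 1 ⇒ −17p = -10 ⇒ p = 10/17, and the value is (-9)·(10/17) + 9 = 63/17.
For Column: with q = P(Left), equating II's and III's payoffs gives −7q + 7 = 10q − 1 ⇒ q = 8/17.

63/17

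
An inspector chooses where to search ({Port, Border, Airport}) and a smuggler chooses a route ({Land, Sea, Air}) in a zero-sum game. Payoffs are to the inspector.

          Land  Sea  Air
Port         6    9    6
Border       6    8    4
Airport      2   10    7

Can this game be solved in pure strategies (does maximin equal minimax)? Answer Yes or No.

Yes

Row minima: Port → 6, Border → 4, Airport → 2; maximin = 6.
Column maxima: Land → 6, Sea → 10, Air → 7; minimax = 6.
maximin = minimax = 6, so a saddle point exists.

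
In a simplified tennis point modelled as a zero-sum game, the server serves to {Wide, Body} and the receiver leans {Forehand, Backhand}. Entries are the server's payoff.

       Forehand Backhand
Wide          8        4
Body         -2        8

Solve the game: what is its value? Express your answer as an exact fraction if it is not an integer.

Row minima: Wide → 4, Body → -2; maximin = 4.
Column maxima: Forehand → 8, Backhand → 8; minimax = 8.
4 ≠ 8, so there is no saddle point; optimal play is mixed.
Let the server play Wide with probability p. Expected payoff against Forehand: 8p + (-2)(1−p) = 10p − 2; against Backhand: 4p + 8(1−p) = −4p + 8.
Setting these equal: 10p − 2 = −4p + 8 ⇒ 14p = 10 ⇒ p = 5/7, and the value is (10)·(5/7) − 2 = 36/7.
For the receiver: with q = P(Forehand), equating Wide's and Body's payoffs gives 4q + 4 = −10q + 8 ⇒ q = 2/7.

36/7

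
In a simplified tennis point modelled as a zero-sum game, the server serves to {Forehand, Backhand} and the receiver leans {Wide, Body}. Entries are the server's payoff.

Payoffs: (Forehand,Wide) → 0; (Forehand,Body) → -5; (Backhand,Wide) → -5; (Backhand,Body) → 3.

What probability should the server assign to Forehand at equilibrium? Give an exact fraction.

Row minima: Forehand → -5, Backhand → -5; maximin = -5.
Column maxima: Wide → 0, Body → 3; minimax = 0.
-5 ≠ 0, so there is no saddle point; optimal play is mixed.
Let the server play Forehand with probability p. Expected payoff against Wide: 0p + (-5)(1−p) = 5p − 5; against Body: (-5)p + 3(1−p) = −8p + 3.
Setting these equal: 5p − 5 = −8p + 3 ⇒ 13p = 8 ⇒ p = 8/13, and the value is (5)·(8/13) − 5 = -25/13.
For the receiver: with q = P(Wide), equating Forehand's and Backhand's payoffs gives 5q − 5 = −8q + 3 ⇒ q = 8/13.

8/13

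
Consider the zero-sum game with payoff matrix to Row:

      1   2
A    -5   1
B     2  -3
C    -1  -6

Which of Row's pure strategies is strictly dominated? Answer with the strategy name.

C

B gives a strictly higher payoff than C against every column: 2 > -1, -3 > -6.
So C is strictly dominated and Row never plays it.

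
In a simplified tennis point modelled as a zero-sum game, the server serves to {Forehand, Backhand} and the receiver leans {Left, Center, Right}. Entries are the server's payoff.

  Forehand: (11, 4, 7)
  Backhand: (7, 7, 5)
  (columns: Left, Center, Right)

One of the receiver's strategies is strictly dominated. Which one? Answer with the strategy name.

Right holds the server's payoff strictly below Left in every row: 7 < 11, 5 < 7.
So Left is strictly dominated for the receiver.

Left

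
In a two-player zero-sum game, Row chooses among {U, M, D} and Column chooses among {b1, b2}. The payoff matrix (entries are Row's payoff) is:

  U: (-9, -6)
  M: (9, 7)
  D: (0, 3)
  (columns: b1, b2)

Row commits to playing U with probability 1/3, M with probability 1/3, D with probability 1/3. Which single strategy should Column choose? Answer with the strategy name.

If Column plays b1, Row's expected payoff is (1/3)·(-9) + (1/3)·9 + (1/3)·0 = 0.
If Column plays b2, Row's expected payoff is (1/3)·(-6) + (1/3)·7 + (1/3)·3 = 4/3.
Column minimizes Row's payoff; the smallest is 0, so the best response is b1.

b1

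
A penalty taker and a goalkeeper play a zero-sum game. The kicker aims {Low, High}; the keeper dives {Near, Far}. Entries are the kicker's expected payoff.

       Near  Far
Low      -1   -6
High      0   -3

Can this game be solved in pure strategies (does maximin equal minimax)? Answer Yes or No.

Yes

Row minima: Low → -6, High → -3; maximin = -3.
Column maxima: Near → 0, Far → -3; minimax = -3.
maximin = minimax = -3, so a saddle point exists.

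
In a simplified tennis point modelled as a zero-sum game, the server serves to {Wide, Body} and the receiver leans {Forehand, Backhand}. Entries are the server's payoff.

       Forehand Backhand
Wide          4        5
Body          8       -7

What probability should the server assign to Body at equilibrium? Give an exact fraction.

Row minima: Wide → 4, Body → -7; maximin = 4.
Column maxima: Forehand → 8, Backhand → 5; minimax = 5.
4 ≠ 5, so there is no saddle point; optimal play is mixed.
Let the server play Wide with probability p. Expected payoff against Forehand: 4p + 8(1−p) = −4p + 8; against Backhand: 5p + (-7)(1−p) = 12p − 7.
Setting these equal: −4p + 8 = 12p − 7 ⇒ −16p = -15 ⇒ p = 15/16, and the value is (-4)·(15/16) + 8 = 17/4.
For the receiver: with q = P(Forehand), equating Wide's and Body's payoffs gives −q + 5 = 15q − 7 ⇒ q = 3/4.

1/16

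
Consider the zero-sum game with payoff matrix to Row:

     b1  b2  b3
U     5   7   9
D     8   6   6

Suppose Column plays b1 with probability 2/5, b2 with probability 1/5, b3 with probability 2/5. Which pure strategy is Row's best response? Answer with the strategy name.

Expected payoff of U: (2/5)·5 + (1/5)·7 + (2/5)·9 = 7.
Expected payoff of D: (2/5)·8 + (1/5)·6 + (2/5)·6 = 34/5.
The largest is 7, so Row's best response is U.

U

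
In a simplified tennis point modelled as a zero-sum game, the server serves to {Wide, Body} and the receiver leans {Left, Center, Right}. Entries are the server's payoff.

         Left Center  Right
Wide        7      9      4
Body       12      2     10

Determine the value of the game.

82/13

Row minima: Wide → 4, Body → 2; maximin = 4.
Column maxima: Left → 12, Center → 9, Right → 10; minimax = 9.
4 ≠ 9, so there is no saddle point; optimal play is mixed.
Left is strictly dominated by Right (it gives the server strictly more in every row), so the receiver never plays it.
On the remaining 2×2 (Wide, Body vs Center, Right):
Let the server play Wide with probability p. Expected payoff against Center: 9p + 2(1−p) = 7p + 2; against Right: 4p + 10(1−p) = −6p + 10.
Setting these equal: 7p + 2 = −6p + 10 ⇒ 13p = 8 ⇒ p = 8/13, and the value is (7)·(8/13) + 2 = 82/13.
For the receiver: with q = P(Center), equating Wide's and Body's payoffs gives 5q + 4 = −8q + 10 ⇒ q = 6/13.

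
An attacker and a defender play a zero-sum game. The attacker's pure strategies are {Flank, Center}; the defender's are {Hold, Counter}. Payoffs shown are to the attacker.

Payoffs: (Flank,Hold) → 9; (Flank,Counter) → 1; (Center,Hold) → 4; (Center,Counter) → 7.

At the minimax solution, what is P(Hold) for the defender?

Row minima: Flank → 1, Center → 4; maximin = 4.
Column maxima: Hold → 9, Counter → 7; minimax = 7.
4 ≠ 7, so there is no saddle point; optimal play is mixed.
Let the attacker play Flank with probability p. Expected payoff against Hold: 9p + 4(1−p) = 5p + 4; against Counter: 1p + 7(1−p) = −6p + 7.
Setting these equal: 5p + 4 = −6p + 7 ⇒ 11p = 3 ⇒ p = 3/11, and the value is (5)·(3/11) + 4 = 59/11.
For the defender: with q = P(Hold), equating Flank's and Center's payoffs gives 8q + 1 = −3q + 7 ⇒ q = 6/11.

6/11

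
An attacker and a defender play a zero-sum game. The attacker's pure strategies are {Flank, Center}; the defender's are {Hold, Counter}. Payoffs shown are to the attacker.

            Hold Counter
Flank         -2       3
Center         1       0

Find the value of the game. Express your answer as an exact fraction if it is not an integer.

Row minima: Flank → -2, Center → 0; maximin = 0.
Column maxima: Hold → 1, Counter → 3; minimax = 1.
0 ≠ 1, so there is no saddle point; optimal play is mixed.
Let the attacker play Flank with probability p. Expected payoff against Hold: (-2)p + 1(1−p) = −3p + 1; against Counter: 3p + 0(1−p) = 3p.
Setting these equal: −3p + 1 = 3p ⇒ −6p = -1 ⇒ p = 1/6, and the value is (-3)·(1/6) + 1 = 1/2.
For the defender: with q = P(Hold), equating Flank's and Center's payoffs gives −5q + 3 = q ⇒ q = 1/2.

1/2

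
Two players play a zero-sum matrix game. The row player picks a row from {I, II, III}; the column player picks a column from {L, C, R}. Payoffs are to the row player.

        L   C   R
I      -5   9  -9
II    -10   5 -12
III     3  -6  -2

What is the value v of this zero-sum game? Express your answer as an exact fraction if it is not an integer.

-36/11

Row minima: I → -9, II → -12, III → -6; maximin = -6.
Column maxima: L → 3, C → 9, R → -2; minimax = -2.
-6 ≠ -2, so there is no saddle point; optimal play is mixed.
II is strictly dominated by I, so the row player never plays it.
L is strictly dominated by R (it gives the row player strictly more in every row), so the column player never plays it.
On the remaining 2×2 (I, III vs C, R):
Let the row player play I with probability p. Expected payoff against C: 9p + (-6)(1−p) = 15p − 6; against R: (-9)p + (-2)(1−p) = −7p − 2.
Setting these equal: 15p − 6 = −7p − 2 ⇒ 22p = 4 ⇒ p = 2/11, and the value is (15)·(2/11) − 6 = -36/11.
For the column player: with q = P(C), equating I's and III's payoffs gives 18q − 9 = −4q − 2 ⇒ q = 7/22.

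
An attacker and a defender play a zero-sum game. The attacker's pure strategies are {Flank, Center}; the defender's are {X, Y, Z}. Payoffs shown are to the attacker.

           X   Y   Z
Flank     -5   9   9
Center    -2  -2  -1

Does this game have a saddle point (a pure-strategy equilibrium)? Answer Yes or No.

Yes

Row minima: Flank → -5, Center → -2; maximin = -2.
Column maxima: X → -2, Y → 9, Z → 9; minimax = -2.
maximin = minimax = -2, so a saddle point exists.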